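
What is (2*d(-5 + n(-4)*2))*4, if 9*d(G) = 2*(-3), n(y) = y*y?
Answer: -16/3 ≈ -5.3333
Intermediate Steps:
n(y) = y²
d(G) = -⅔ (d(G) = (2*(-3))/9 = (⅑)*(-6) = -⅔)
(2*d(-5 + n(-4)*2))*4 = (2*(-⅔))*4 = -4/3*4 = -16/3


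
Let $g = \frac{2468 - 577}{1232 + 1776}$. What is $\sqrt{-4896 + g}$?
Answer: $\frac{i \sqrt{692088019}}{376} \approx 69.967 i$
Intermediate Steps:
$g = \frac{1891}{3008} \approx 0.62866$
$\sqrt{-4896 + g} = \sqrt{-4896 + \frac{1891}{3008}} = \sqrt{- \frac{14725277}{3008}} = \frac{i \sqrt{692088019}}{376}$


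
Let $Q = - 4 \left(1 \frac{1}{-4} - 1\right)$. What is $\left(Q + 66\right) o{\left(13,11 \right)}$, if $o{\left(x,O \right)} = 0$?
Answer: $0$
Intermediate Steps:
$Q = 5$ ($Q = - 4 \left(1 \left(- \frac{1}{4}\right) - 1\right) = - 4 \left(- \frac{1}{4} - 1\right) = \left(-4\right) \left(- \frac{5}{4}\right) = 5$)
$\left(Q + 66\right) o{\left(13,11 \right)} = \left(5 + 66\right) 0 = 71 \cdot 0 = 0$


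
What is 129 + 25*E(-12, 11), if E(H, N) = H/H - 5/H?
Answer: 1973/12 ≈ 164.42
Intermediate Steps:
E(H, N) = 1 - 5/H
129 + 25*E(-12, 11) = 129 + 25*((-5 - 12)/(-12)) = 129 + 25*(-1/12*(-17)) = 129 + 25*(17/12) = 129 + 425/12 = 1973/12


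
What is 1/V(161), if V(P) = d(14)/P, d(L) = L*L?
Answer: 23/28 ≈ 0.82143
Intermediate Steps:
d(L) = L**2
V(P) = 196/P (V(P) = 14**2/P = 196/P)
1/V(161) = 1/(196/161) = 1/(196*(1/161)) = 1/(28/23) = 23/28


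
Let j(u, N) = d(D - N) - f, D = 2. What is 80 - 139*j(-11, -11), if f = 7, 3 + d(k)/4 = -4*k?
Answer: 31633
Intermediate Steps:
d(k) = -12 - 16*k (d(k) = -12 + 4*(-4*k) = -12 - 16*k)
j(u, N) = -51 + 16*N (j(u, N) = (-12 - 16*(2 - N)) - 1*7 = (-12 + (-32 + 16*N)) - 7 = (-44 + 16*N) - 7 = -51 + 16*N)
80 - 139*j(-11, -11) = 80 - 139*(-51 + 16*(-11)) = 80 - 139*(-51 - 176) = 80 - 139*(-227) = 80 + 31553 = 31633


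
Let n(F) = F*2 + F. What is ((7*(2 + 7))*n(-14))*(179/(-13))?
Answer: 473634/13 ≈ 36433.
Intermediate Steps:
n(F) = 3*F (n(F) = 2*F + F = 3*F)
((7*(2 + 7))*n(-14))*(179/(-13)) = ((7*(2 + 7))*(3*(-14)))*(179/(-13)) = ((7*9)*(-42))*(179*(-1/13)) = (63*(-42))*(-179/13) = -2646*(-179/13) = 473634/13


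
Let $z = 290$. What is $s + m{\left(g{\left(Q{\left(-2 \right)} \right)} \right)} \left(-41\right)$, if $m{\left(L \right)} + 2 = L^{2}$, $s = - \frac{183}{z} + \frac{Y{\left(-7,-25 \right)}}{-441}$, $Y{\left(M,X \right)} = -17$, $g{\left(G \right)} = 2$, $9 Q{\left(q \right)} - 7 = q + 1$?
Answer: $- \frac{10562753}{127890} \approx -82.593$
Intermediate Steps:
$Q{\left(q \right)} = \frac{8}{9} + \frac{q}{9}$ ($Q{\left(q \right)} = \frac{7}{9} + \frac{q + 1}{9} = \frac{7}{9} + \frac{1 + q}{9} = \frac{7}{9} + \left(\frac{1}{9} + \frac{q}{9}\right) = \frac{8}{9} + \frac{q}{9}$)
$s = - \frac{75773}{127890}$ ($s = - \frac{183}{290} - \frac{17}{-441} = \left(-183\right) \frac{1}{290} - - \frac{17}{441} = - \frac{183}{290} + \frac{17}{441} = - \frac{75773}{127890} \approx -0.59249$)
$m{\left(L \right)} = -2 + L^{2}$
$s + m{\left(g{\left(Q{\left(-2 \right)} \right)} \right)} \left(-41\right) = - \frac{75773}{127890} + \left(-2 + 2^{2}\right) \left(-41\right) = - \frac{75773}{127890} + \left(-2 + 4\right) \left(-41\right) = - \frac{75773}{127890} + 2 \left(-41\right) = - \frac{75773}{127890} - 82 = - \frac{10562753}{127890}$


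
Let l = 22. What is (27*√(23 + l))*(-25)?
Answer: -2025*√5 ≈ -4528.0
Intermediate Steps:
(27*√(23 + l))*(-25) = (27*√(23 + 22))*(-25) = (27*√45)*(-25) = (27*(3*√5))*(-25) = (81*√5)*(-25) = -2025*√5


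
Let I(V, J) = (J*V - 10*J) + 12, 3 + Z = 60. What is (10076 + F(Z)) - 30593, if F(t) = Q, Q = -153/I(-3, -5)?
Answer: -1579962/77 ≈ -20519.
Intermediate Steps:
Z = 57 (Z = -3 + 60 = 57)
I(V, J) = 12 - 10*J + J*V (I(V, J) = (-10*J + J*V) + 12 = 12 - 10*J + J*V)
Q = -153/77 (Q = -153/(12 - 10*(-5) - 5*(-3)) = -153/(12 + 50 + 15) = -153/77 ≈ -1.9870)
F(t) = -153/77
(10076 + F(Z)) - 30593 = (10076 - 153/77) - 30593 = 775699/77 - 30593 = -1579962/77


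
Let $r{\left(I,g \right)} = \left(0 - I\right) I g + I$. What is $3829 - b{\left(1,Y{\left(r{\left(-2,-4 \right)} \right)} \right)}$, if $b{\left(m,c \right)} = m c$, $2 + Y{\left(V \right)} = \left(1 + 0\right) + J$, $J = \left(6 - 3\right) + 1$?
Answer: $3826$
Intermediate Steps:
$r{\left(I,g \right)} = I - g I^{2}$ ($r{\left(I,g \right)} = - I I g + I = - I^{2} g + I = - g I^{2} + I = I - g I^{2}$)
$J = 4$ ($J = 3 + 1 = 4$)
$Y{\left(V \right)} = 3$ ($Y{\left(V \right)} = -2 + \left(\left(1 + 0\right) + 4\right) = -2 + \left(1 + 4\right) = -2 + 5 = 3$)
$b{\left(m,c \right)} = c m$
$3829 - b{\left(1,Y{\left(r{\left(-2,-4 \right)} \right)} \right)} = 3829 - 3 \cdot 1 = 3829 - 3 = 3826$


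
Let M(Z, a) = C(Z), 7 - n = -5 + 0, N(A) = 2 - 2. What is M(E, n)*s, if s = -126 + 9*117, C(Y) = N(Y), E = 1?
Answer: 0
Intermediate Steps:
N(A) = 0
C(Y) = 0
n = 12 (n = 7 - (-5 + 0) = 7 - 1*(-5) = 7 + 5 = 12)
M(Z, a) = 0
s = 927 (s = -126 + 1053 = 927)
M(E, n)*s = 0*927 = 0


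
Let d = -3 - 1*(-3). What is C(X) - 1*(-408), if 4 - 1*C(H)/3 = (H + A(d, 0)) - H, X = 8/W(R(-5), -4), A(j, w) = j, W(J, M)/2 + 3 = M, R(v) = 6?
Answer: 420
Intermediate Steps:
W(J, M) = -6 + 2*M
d = 0 (d = -3 + 3 = 0)
X = -4/7 (X = 8/(-6 + 2*(-4)) = 8/(-6 - 8) = 8/(-14) = 8*(-1/14) = -4/7 ≈ -0.57143)
C(H) = 12 (C(H) = 12 - 3*((H + 0) - H) = 12 - 3*(H - H) = 12 - 3*0 = 12 + 0 = 12)
C(X) - 1*(-408) = 12 - 1*(-408) = 12 + 408 = 420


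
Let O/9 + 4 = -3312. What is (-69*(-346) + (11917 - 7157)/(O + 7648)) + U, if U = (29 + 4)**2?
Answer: 138518497/5549 ≈ 24963.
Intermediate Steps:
O = -29844 (O = -36 + 9*(-3312) = -36 - 29808 = -29844)
U = 1089 (U = 33**2 = 1089)
(-69*(-346) + (11917 - 7157)/(O + 7648)) + U = (-69*(-346) + (11917 - 7157)/(-29844 + 7648)) + 1089 = (23874 + 4760/(-22196)) + 1089 = (23874 + 4760*(-1/22196)) + 1089 = (23874 - 1190/5549) + 1089 = 132475636/5549 + 1089 = 138518497/5549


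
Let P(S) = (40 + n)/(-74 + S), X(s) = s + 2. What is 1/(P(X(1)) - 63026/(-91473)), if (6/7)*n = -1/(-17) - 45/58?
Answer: 12807317676/1759906031 ≈ 7.2773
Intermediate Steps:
n = -4949/5916 (n = 7*(-1/(-17) - 45/58)/6 = 7*(-1*(-1/17) - 45*1/58)/6 = 7*(1/17 - 45/58)/6 = (7/6)*(-707/986) = -4949/5916 ≈ -0.83654)
X(s) = 2 + s
P(S) = 231691/(5916*(-74 + S)) (P(S) = (40 - 4949/5916)/(-74 + S) = 231691/(5916*(-74 + S)))
1/(P(X(1)) - 63026/(-91473)) = 1/(231691/(5916*(-74 + (2 + 1))) - 63026/(-91473)) = 1/(231691/(5916*(-74 + 3)) - 63026*(-1/91473)) = 1/((231691/5916)/(-71) + 63026/91473) = 1/((231691/5916)*(-1/71) + 63026/91473) = 1/(-231691/420036 + 63026/91473) = 1/(1759906031/12807317676) = 12807317676/1759906031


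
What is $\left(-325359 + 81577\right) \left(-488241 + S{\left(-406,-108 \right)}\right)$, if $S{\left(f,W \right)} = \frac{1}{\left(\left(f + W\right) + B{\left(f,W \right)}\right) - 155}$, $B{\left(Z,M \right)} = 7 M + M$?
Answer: $\frac{26066336509004}{219} \approx 1.1902 \cdot 10^{11}$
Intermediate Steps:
$B{\left(Z,M \right)} = 8 M$
$S{\left(f,W \right)} = \frac{1}{-155 + f + 9 W}$ ($S{\left(f,W \right)} = \frac{1}{\left(\left(f + W\right) + 8 W\right) - 155} = \frac{1}{\left(\left(W + f\right) + 8 W\right) - 155} = \frac{1}{\left(f + 9 W\right) - 155} = \frac{1}{-155 + f + 9 W}$)
$\left(-325359 + 81577\right) \left(-488241 + S{\left(-406,-108 \right)}\right) = \left(-325359 + 81577\right) \left(-488241 + \frac{1}{-155 - 406 + 9 \left(-108\right)}\right) = - 243782 \left(-488241 + \frac{1}{-155 - 406 - 972}\right) = - 243782 \left(-488241 + \frac{1}{-1533}\right) = - 243782 \left(-488241 - \frac{1}{1533}\right) = \left(-243782\right) \left(- \frac{748473454}{1533}\right) = \frac{26066336509004}{219}$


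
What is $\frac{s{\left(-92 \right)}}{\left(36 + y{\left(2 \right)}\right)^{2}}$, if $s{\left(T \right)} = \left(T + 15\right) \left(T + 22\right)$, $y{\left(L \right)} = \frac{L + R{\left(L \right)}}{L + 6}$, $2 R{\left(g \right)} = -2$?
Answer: $\frac{344960}{83521} \approx 4.1302$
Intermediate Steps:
$R{\left(g \right)} = -1$ ($R{\left(g \right)} = \frac{1}{2} \left(-2\right) = -1$)
$y{\left(L \right)} = \frac{-1 + L}{6 + L}$ ($y{\left(L \right)} = \frac{L - 1}{L + 6} = \frac{-1 + L}{6 + L}$)
$s{\left(T \right)} = \left(15 + T\right) \left(22 + T\right)$
$\frac{s{\left(-92 \right)}}{\left(36 + y{\left(2 \right)}\right)^{2}} = \frac{330 + \left(-92\right)^{2} + 37 \left(-92\right)}{\left(36 + \frac{-1 + 2}{6 + 2}\right)^{2}} = \frac{330 + 8464 - 3404}{\left(36 + \frac{1}{8} \cdot 1\right)^{2}} = \frac{5390}{\left(36 + \frac{1}{8} \cdot 1\right)^{2}} = \frac{5390}{\left(36 + \frac{1}{8}\right)^{2}} = \frac{5390}{\left(\frac{289}{8}\right)^{2}} = \frac{5390}{\frac{83521}{64}} = 5390 \cdot \frac{64}{83521} = \frac{344960}{83521}$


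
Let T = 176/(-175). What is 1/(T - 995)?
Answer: -175/174301 ≈ -0.0010040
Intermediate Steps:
T = -176/175 (T = 176*(-1/175) = -176/175 ≈ -1.0057)
1/(T - 995) = 1/(-176/175 - 995) = 1/(-174301/175) = -175/174301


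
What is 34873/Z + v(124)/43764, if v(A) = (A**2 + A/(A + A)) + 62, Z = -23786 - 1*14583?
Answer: -266806333/479765976 ≈ -0.55612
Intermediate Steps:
Z = -38369 (Z = -23786 - 14583 = -38369)
v(A) = 125/2 + A**2 (v(A) = (A**2 + A/((2*A))) + 62 = (A**2 + (1/(2*A))*A) + 62 = (A**2 + 1/2) + 62 = (1/2 + A**2) + 62 = 125/2 + A**2)
34873/Z + v(124)/43764 = 34873/(-38369) + (125/2 + 124**2)/43764 = 34873*(-1/38369) + (125/2 + 15376)*(1/43764) = -34873/38369 + (30877/2)*(1/43764) = -34873/38369 + 4411/12504 = -266806333/479765976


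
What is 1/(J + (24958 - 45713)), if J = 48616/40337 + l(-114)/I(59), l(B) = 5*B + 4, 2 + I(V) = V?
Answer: -121011/2512639075 ≈ -4.8161e-5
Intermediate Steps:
I(V) = -2 + V
l(B) = 4 + 5*B
J = -1055770/121011 (J = 48616/40337 + (4 + 5*(-114))/(-2 + 59) = 48616*(1/40337) + (4 - 570)/57 = 48616/40337 - 566*1/57 = 48616/40337 - 566/57 = -1055770/121011 ≈ -8.7246)
1/(J + (24958 - 45713)) = 1/(-1055770/121011 + (24958 - 45713)) = 1/(-1055770/121011 - 20755) = 1/(-2512639075/121011) = -121011/2512639075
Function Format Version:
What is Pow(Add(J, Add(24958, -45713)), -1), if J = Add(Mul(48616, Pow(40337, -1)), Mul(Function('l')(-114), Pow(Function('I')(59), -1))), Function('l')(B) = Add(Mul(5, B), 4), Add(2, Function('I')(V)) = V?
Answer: Rational(-121011, 2512639075) ≈ -4.8161e-5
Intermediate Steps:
Function('I')(V) = Add(-2, V)
Function('l')(B) = Add(4, Mul(5, B))
J = Rational(-1055770, 121011) (J = Add(Mul(48616, Pow(40337, -1)), Mul(Add(4, Mul(5, -114)), Pow(Add(-2, 59), -1))) = Add(Mul(48616, Rational(1, 40337)), Mul(Add(4, -570), Pow(57, -1))) = Add(Rational(48616, 40337), Mul(-566, Rational(1, 57))) = Add(Rational(48616, 40337), Rational(-566, 57)) = Rational(-1055770, 121011) ≈ -8.7246)
Pow(Add(J, Add(24958, -45713)), -1) = Pow(Add(Rational(-1055770, 121011), Add(24958, -45713)), -1) = Pow(Add(Rational(-1055770, 121011), -20755), -1) = Pow(Rational(-2512639075, 121011), -1) = Rational(-121011, 2512639075)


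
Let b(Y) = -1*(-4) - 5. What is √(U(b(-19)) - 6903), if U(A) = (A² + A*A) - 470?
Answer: 9*I*√91 ≈ 85.854*I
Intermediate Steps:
b(Y) = -1 (b(Y) = 4 - 5 = -1)
U(A) = -470 + 2*A² (U(A) = (A² + A²) - 470 = 2*A² - 470 = -470 + 2*A²)
√(U(b(-19)) - 6903) = √((-470 + 2*(-1)²) - 6903) = √((-470 + 2*1) - 6903) = √((-470 + 2) - 6903) = √(-468 - 6903) = √(-7371) = 9*I*√91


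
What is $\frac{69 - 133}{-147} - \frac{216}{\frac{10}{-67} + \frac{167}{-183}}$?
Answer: $\frac{390144488}{1913793} \approx 203.86$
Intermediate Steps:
$\frac{69 - 133}{-147} - \frac{216}{\frac{10}{-67} + \frac{167}{-183}} = \left(-64\right) \left(- \frac{1}{147}\right) - \frac{216}{10 \left(- \frac{1}{67}\right) + 167 \left(- \frac{1}{183}\right)} = \frac{64}{147} - \frac{216}{- \frac{10}{67} - \frac{167}{183}} = \frac{64}{147} - \frac{216}{- \frac{13019}{12261}} = \frac{64}{147} - - \frac{2648376}{13019} = \frac{64}{147} + \frac{2648376}{13019} = \frac{390144488}{1913793}$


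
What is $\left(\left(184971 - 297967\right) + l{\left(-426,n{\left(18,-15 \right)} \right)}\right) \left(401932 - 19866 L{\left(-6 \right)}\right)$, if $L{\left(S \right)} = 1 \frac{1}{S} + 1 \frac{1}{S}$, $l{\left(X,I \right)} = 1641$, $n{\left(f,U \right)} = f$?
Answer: $-45494530670$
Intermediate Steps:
$L{\left(S \right)} = \frac{2}{S}$ ($L{\left(S \right)} = \frac{1}{S} + \frac{1}{S} = \frac{2}{S}$)
$\left(\left(184971 - 297967\right) + l{\left(-426,n{\left(18,-15 \right)} \right)}\right) \left(401932 - 19866 L{\left(-6 \right)}\right) = \left(\left(184971 - 297967\right) + 1641\right) \left(401932 - 19866 \frac{2}{-6}\right) = \left(-112996 + 1641\right) \left(401932 - 19866 \cdot 2 \left(- \frac{1}{6}\right)\right) = - 111355 \left(401932 - -6622\right) = - 111355 \left(401932 + 6622\right) = \left(-111355\right) 408554 = -45494530670$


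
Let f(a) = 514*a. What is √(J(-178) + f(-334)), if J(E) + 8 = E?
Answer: I*√171862 ≈ 414.56*I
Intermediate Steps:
J(E) = -8 + E
√(J(-178) + f(-334)) = √((-8 - 178) + 514*(-334)) = √(-186 - 171676) = √(-171862) = I*√171862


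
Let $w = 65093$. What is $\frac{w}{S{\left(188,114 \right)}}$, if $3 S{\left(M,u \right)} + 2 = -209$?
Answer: $- \frac{195279}{211} \approx -925.49$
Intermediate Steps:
$S{\left(M,u \right)} = - \frac{211}{3}$ ($S{\left(M,u \right)} = - \frac{2}{3} + \frac{1}{3} \left(-209\right) = - \frac{2}{3} - \frac{209}{3} = - \frac{211}{3}$)
$\frac{w}{S{\left(188,114 \right)}} = \frac{65093}{- \frac{211}{3}} = 65093 \left(- \frac{3}{211}\right) = - \frac{195279}{211}$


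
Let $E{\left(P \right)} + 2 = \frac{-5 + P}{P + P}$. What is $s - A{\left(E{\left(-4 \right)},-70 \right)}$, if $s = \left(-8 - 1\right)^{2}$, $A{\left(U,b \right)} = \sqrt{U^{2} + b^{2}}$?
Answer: $81 - \frac{7 \sqrt{6401}}{8} \approx 10.995$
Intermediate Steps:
$E{\left(P \right)} = -2 + \frac{-5 + P}{2 P}$ ($E{\left(P \right)} = -2 + \frac{-5 + P}{P + P} = -2 + \frac{-5 + P}{2 P}$)
$s = 81$ ($s = \left(-9\right)^{2} = 81$)
$s - A{\left(E{\left(-4 \right)},-70 \right)} = 81 - \sqrt{\left(\frac{-5 - -12}{2 \left(-4\right)}\right)^{2} + \left(-70\right)^{2}} = 81 - \sqrt{\left(\frac{1}{2} \left(- \frac{1}{4}\right) \left(-5 + 12\right)\right)^{2} + 4900} = 81 - \sqrt{\left(\frac{1}{2} \left(- \frac{1}{4}\right) 7\right)^{2} + 4900} = 81 - \sqrt{\left(- \frac{7}{8}\right)^{2} + 4900} = 81 - \sqrt{\frac{49}{64} + 4900} = 81 - \sqrt{\frac{313649}{64}} = 81 - \frac{7 \sqrt{6401}}{8}$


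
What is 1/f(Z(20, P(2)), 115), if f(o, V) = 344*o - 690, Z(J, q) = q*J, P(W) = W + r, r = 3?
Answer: 1/33710 ≈ 2.9665e-5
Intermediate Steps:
P(W) = 3 + W (P(W) = W + 3 = 3 + W)
Z(J, q) = J*q
f(o, V) = -690 + 344*o
1/f(Z(20, P(2)), 115) = 1/(-690 + 344*(20*(3 + 2))) = 1/(-690 + 344*(20*5)) = 1/(-690 + 344*100) = 1/(-690 + 34400) = 1/33710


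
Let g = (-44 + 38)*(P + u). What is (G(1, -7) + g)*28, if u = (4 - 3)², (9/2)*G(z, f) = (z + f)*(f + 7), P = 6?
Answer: -1176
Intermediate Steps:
G(z, f) = 2*(7 + f)*(f + z)/9 (G(z, f) = 2*((z + f)*(f + 7))/9 = 2*((f + z)*(7 + f))/9 = 2*((7 + f)*(f + z))/9 = 2*(7 + f)*(f + z)/9)
u = 1 (u = 1² = 1)
g = -42 (g = (-44 + 38)*(6 + 1) = -6*7 = -42)
(G(1, -7) + g)*28 = (((2/9)*(-7)² + (14/9)*(-7) + (14/9)*1 + (2/9)*(-7)*1) - 42)*28 = (((2/9)*49 - 98/9 + 14/9 - 14/9) - 42)*28 = ((98/9 - 98/9 + 14/9 - 14/9) - 42)*28 = (0 - 42)*28 = -42*28 = -1176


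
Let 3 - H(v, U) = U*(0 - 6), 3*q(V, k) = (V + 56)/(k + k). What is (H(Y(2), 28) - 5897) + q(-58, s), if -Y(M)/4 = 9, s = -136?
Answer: -2336207/408 ≈ -5726.0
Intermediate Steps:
Y(M) = -36 (Y(M) = -4*9 = -36)
q(V, k) = (56 + V)/(6*k) (q(V, k) = ((V + 56)/(k + k))/3 = ((56 + V)/((2*k)))/3 = ((56 + V)*(1/(2*k)))/3 = ((56 + V)/(2*k))/3 = (56 + V)/(6*k))
H(v, U) = 3 + 6*U (H(v, U) = 3 - U*(0 - 6) = 3 - U*(-6) = 3 - (-6)*U = 3 + 6*U)
(H(Y(2), 28) - 5897) + q(-58, s) = ((3 + 6*28) - 5897) + (1/6)*(56 - 58)/(-136) = ((3 + 168) - 5897) + (1/6)*(-1/136)*(-2) = (171 - 5897) + 1/408 = -5726 + 1/408 = -2336207/408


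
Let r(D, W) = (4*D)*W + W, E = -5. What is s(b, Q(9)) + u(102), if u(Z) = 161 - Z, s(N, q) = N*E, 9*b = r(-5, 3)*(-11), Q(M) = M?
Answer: -868/3 ≈ -289.33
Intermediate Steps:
r(D, W) = W + 4*D*W (r(D, W) = 4*D*W + W = W + 4*D*W)
b = 209/3 (b = ((3*(1 + 4*(-5)))*(-11))/9 = ((3*(1 - 20))*(-11))/9 = ((3*(-19))*(-11))/9 = (-57*(-11))/9 = (1/9)*627 = 209/3 ≈ 69.667)
s(N, q) = -5*N (s(N, q) = N*(-5) = -5*N)
s(b, Q(9)) + u(102) = -5*209/3 + (161 - 1*102) = -1045/3 + (161 - 102) = -1045/3 + 59 = -868/3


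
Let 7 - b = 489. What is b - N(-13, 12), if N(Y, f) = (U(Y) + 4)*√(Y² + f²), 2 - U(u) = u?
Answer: -482 - 19*√313 ≈ -818.14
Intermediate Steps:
U(u) = 2 - u
N(Y, f) = √(Y² + f²)*(6 - Y) (N(Y, f) = ((2 - Y) + 4)*√(Y² + f²) = (6 - Y)*√(Y² + f²) = √(Y² + f²)*(6 - Y))
b = -482 (b = 7 - 1*489 = 7 - 489 = -482)
b - N(-13, 12) = -482 - √((-13)² + 12²)*(6 - 1*(-13)) = -482 - √(169 + 144)*(6 + 13) = -482 - √313*19 = -482 - 19*√313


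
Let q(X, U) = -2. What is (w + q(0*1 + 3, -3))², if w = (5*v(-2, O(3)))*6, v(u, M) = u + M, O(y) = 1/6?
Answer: 3249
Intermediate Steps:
O(y) = ⅙
v(u, M) = M + u
w = -55 (w = (5*(⅙ - 2))*6 = (5*(-11/6))*6 = -55/6*6 = -55)
(w + q(0*1 + 3, -3))² = (-55 - 2)² = (-57)² = 3249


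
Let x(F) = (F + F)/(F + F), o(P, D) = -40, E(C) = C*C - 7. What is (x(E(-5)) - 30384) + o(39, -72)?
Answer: -30423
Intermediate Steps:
E(C) = -7 + C² (E(C) = C² - 7 = -7 + C²)
x(F) = 1 (x(F) = (2*F)/((2*F)) = (2*F)*(1/(2*F)) = 1)
(x(E(-5)) - 30384) + o(39, -72) = (1 - 30384) - 40 = -30383 - 40 = -30423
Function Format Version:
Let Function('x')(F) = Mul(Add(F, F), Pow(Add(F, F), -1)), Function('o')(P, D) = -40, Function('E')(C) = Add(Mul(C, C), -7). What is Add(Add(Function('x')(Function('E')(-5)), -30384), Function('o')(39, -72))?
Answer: -30423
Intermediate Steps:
Function('E')(C) = Add(-7, Pow(C, 2)) (Function('E')(C) = Add(Pow(C, 2), -7) = Add(-7, Pow(C, 2)))
Function('x')(F) = 1 (Function('x')(F) = Mul(Mul(2, F), Pow(Mul(2, F), -1)) = Mul(Mul(2, F), Mul(Rational(1, 2), Pow(F, -1))) = 1)
Add(Add(Function('x')(Function('E')(-5)), -30384), Function('o')(39, -72)) = Add(Add(1, -30384), -40) = Add(-30383, -40) = -30423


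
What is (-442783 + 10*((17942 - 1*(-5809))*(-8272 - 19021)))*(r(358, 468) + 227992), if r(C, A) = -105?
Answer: -1477346575800931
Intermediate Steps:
(-442783 + 10*((17942 - 1*(-5809))*(-8272 - 19021)))*(r(358, 468) + 227992) = (-442783 + 10*((17942 - 1*(-5809))*(-8272 - 19021)))*(-105 + 227992) = (-442783 + 10*((17942 + 5809)*(-27293)))*227887 = (-442783 + 10*(23751*(-27293)))*227887 = (-442783 + 10*(-648236043))*227887 = (-442783 - 6482360430)*227887 = -6482803213*227887 = -1477346575800931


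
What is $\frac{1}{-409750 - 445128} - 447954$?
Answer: $- \frac{382946019613}{854878} \approx -4.4795 \cdot 10^{5}$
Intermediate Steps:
$\frac{1}{-409750 - 445128} - 447954 = \frac{1}{-854878} - 447954 = - \frac{1}{854878} - 447954 = - \frac{382946019613}{854878}$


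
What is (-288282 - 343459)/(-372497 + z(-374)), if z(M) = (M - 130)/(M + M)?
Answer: 118135567/69656813 ≈ 1.6960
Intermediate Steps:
z(M) = (-130 + M)/(2*M) (z(M) = (-130 + M)/((2*M)) = (-130 + M)*(1/(2*M)) = (-130 + M)/(2*M))
(-288282 - 343459)/(-372497 + z(-374)) = (-288282 - 343459)/(-372497 + (½)*(-130 - 374)/(-374)) = -631741/(-372497 + (½)*(-1/374)*(-504)) = -631741/(-372497 + 126/187) = -631741/(-69656813/187) = -631741*(-187/69656813) = 118135567/69656813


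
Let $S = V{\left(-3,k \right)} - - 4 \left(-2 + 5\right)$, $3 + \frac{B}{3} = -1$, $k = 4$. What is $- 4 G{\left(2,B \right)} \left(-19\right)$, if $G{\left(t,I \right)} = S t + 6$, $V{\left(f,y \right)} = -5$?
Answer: $1520$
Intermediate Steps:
$B = -12$ ($B = -9 + 3 \left(-1\right) = -9 - 3 = -12$)
$S = 7$ ($S = -5 - - 4 \left(-2 + 5\right) = -5 - \left(-4\right) 3 = -5 - -12 = -5 + 12 = 7$)
$G{\left(t,I \right)} = 6 + 7 t$ ($G{\left(t,I \right)} = 7 t + 6 = 6 + 7 t$)
$- 4 G{\left(2,B \right)} \left(-19\right) = - 4 \left(6 + 7 \cdot 2\right) \left(-19\right) = - 4 \left(6 + 14\right) \left(-19\right) = \left(-4\right) 20 \left(-19\right) = \left(-80\right) \left(-19\right) = 1520$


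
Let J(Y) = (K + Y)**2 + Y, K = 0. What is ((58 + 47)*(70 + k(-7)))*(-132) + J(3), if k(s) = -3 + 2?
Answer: -956328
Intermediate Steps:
k(s) = -1
J(Y) = Y + Y**2 (J(Y) = (0 + Y)**2 + Y = Y**2 + Y = Y + Y**2)
((58 + 47)*(70 + k(-7)))*(-132) + J(3) = ((58 + 47)*(70 - 1))*(-132) + 3*(1 + 3) = (105*69)*(-132) + 3*4 = 7245*(-132) + 12 = -956340 + 12 = -956328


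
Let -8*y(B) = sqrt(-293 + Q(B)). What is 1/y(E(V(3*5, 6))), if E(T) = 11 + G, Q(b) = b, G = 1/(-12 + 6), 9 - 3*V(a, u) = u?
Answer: 8*I*sqrt(10158)/1693 ≈ 0.47625*I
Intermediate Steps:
V(a, u) = 3 - u/3
G = -1/6 (G = 1/(-6) = -1/6 ≈ -0.16667)
E(T) = 65/6 (E(T) = 11 - 1/6 = 65/6)
y(B) = -sqrt(-293 + B)/8
1/y(E(V(3*5, 6))) = 1/(-sqrt(-293 + 65/6)/8) = 1/(-I*sqrt(10158)/48) = 8*I*sqrt(10158)/1693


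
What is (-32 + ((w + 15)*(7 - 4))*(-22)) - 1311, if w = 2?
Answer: -2465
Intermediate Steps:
(-32 + ((w + 15)*(7 - 4))*(-22)) - 1311 = (-32 + ((2 + 15)*(7 - 4))*(-22)) - 1311 = (-32 + (17*3)*(-22)) - 1311 = (-32 + 51*(-22)) - 1311 = (-32 - 1122) - 1311 = -1154 - 1311 = -2465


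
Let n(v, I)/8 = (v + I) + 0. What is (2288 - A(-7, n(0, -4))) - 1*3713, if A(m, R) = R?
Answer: -1393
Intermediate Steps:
n(v, I) = 8*I + 8*v (n(v, I) = 8*((v + I) + 0) = 8*((I + v) + 0) = 8*(I + v) = 8*I + 8*v)
(2288 - A(-7, n(0, -4))) - 1*3713 = (2288 - (8*(-4) + 8*0)) - 1*3713 = (2288 - (-32 + 0)) - 3713 = (2288 - 1*(-32)) - 3713 = (2288 + 32) - 3713 = 2320 - 3713 = -1393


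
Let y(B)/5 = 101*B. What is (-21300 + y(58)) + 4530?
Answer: 12520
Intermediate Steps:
y(B) = 505*B (y(B) = 5*(101*B) = 505*B)
(-21300 + y(58)) + 4530 = (-21300 + 505*58) + 4530 = (-21300 + 29290) + 4530 = 7990 + 4530 = 12520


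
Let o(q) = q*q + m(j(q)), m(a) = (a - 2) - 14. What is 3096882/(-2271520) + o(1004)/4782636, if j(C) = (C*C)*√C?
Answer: -173910655291/150886851760 + 504008*√251/1195659 ≈ 5.5257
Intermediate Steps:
j(C) = C^(5/2) (j(C) = C²*√C = C^(5/2))
m(a) = -16 + a (m(a) = (-2 + a) - 14 = -16 + a)
o(q) = -16 + q² + q^(5/2) (o(q) = q*q + (-16 + q^(5/2)) = q² + (-16 + q^(5/2)) = -16 + q² + q^(5/2))
3096882/(-2271520) + o(1004)/4782636 = 3096882/(-2271520) + (-16 + 1004² + 1004^(5/2))/4782636 = 3096882*(-1/2271520) + (-16 + 1008016 + 2016032*√251)*(1/4782636) = -1548441/1135760 + (1008000 + 2016032*√251)*(1/4782636) = -1548441/1135760 + (28000/132851 + 504008*√251/1195659) = -173910655291/150886851760 + 504008*√251/1195659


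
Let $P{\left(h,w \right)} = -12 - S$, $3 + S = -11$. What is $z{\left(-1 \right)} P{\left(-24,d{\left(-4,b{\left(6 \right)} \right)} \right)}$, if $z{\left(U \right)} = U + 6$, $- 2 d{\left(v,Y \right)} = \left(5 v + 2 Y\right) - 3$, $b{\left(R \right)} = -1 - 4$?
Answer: $10$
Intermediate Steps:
$S = -14$ ($S = -3 - 11 = -14$)
$b{\left(R \right)} = -5$
$d{\left(v,Y \right)} = \frac{3}{2} - Y - \frac{5 v}{2}$ ($d{\left(v,Y \right)} = - \frac{\left(5 v + 2 Y\right) - 3}{2} = - \frac{\left(2 Y + 5 v\right) - 3}{2} = - \frac{-3 + 2 Y + 5 v}{2} = \frac{3}{2} - Y - \frac{5 v}{2}$)
$z{\left(U \right)} = 6 + U$
$P{\left(h,w \right)} = 2$ ($P{\left(h,w \right)} = -12 - -14 = -12 + 14 = 2$)
$z{\left(-1 \right)} P{\left(-24,d{\left(-4,b{\left(6 \right)} \right)} \right)} = \left(6 - 1\right) 2 = 5 \cdot 2 = 10$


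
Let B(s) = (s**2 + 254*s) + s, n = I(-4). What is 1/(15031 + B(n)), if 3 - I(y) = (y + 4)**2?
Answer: 1/15805 ≈ 6.3271e-5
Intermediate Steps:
I(y) = 3 - (4 + y)**2 (I(y) = 3 - (y + 4)**2 = 3 - (4 + y)**2)
n = 3 (n = 3 - (4 - 4)**2 = 3 - 1*0**2 = 3 - 1*0 = 3 + 0 = 3)
B(s) = s**2 + 255*s
1/(15031 + B(n)) = 1/(15031 + 3*(255 + 3)) = 1/(15031 + 3*258) = 1/(15031 + 774) = 1/15805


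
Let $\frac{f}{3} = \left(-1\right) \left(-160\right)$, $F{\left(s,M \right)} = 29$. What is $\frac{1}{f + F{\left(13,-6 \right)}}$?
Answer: $\frac{1}{509} \approx 0.0019646$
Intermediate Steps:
$f = 480$ ($f = 3 \left(\left(-1\right) \left(-160\right)\right) = 3 \cdot 160 = 480$)
$\frac{1}{f + F{\left(13,-6 \right)}} = \frac{1}{480 + 29} = \frac{1}{509}$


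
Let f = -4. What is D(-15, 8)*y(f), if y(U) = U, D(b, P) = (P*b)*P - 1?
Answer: 3844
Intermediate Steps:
D(b, P) = -1 + b*P² (D(b, P) = b*P² - 1 = -1 + b*P²)
D(-15, 8)*y(f) = (-1 - 15*8²)*(-4) = (-1 - 15*64)*(-4) = (-1 - 960)*(-4) = -961*(-4) = 3844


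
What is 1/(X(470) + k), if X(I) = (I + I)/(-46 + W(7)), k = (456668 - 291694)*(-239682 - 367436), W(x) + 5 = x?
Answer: -11/1101745534487 ≈ -9.9842e-12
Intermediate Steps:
W(x) = -5 + x
k = -100158684932 (k = 164974*(-607118) = -100158684932)
X(I) = -I/22 (X(I) = (I + I)/(-46 + (-5 + 7)) = (2*I)/(-46 + 2) = (2*I)/(-44) = (2*I)*(-1/44) = -I/22)
1/(X(470) + k) = 1/(-1/22*470 - 100158684932) = 1/(-235/11 - 100158684932) = 1/(-1101745534487/11) = -11/1101745534487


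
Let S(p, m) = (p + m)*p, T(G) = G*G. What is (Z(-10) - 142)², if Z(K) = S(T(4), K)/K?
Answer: 574564/25 ≈ 22983.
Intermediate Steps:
T(G) = G²
S(p, m) = p*(m + p) (S(p, m) = (m + p)*p = p*(m + p))
Z(K) = (256 + 16*K)/K (Z(K) = (4²*(K + 4²))/K = (16*(K + 16))/K = (16*(16 + K))/K = (256 + 16*K)/K)
(Z(-10) - 142)² = ((16 + 256/(-10)) - 142)² = ((16 + 256*(-⅒)) - 142)² = ((16 - 128/5) - 142)² = (-48/5 - 142)² = (-758/5)² = 574564/25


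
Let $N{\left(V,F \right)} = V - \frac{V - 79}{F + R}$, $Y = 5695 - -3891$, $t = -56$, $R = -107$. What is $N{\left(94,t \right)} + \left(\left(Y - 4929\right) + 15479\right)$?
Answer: $\frac{3297505}{163} \approx 20230.0$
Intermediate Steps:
$Y = 9586$ ($Y = 5695 + 3891 = 9586$)
$N{\left(V,F \right)} = V - \frac{-79 + V}{-107 + F}$ ($N{\left(V,F \right)} = V - \frac{V - 79}{F - 107} = V - \frac{-79 + V}{-107 + F}$)
$N{\left(94,t \right)} + \left(\left(Y - 4929\right) + 15479\right) = \frac{79 - 10152 - 5264}{-107 - 56} + \left(\left(9586 - 4929\right) + 15479\right) = \frac{79 - 10152 - 5264}{-163} + \left(4657 + 15479\right) = \left(- \frac{1}{163}\right) \left(-15337\right) + 20136 = \frac{15337}{163} + 20136 = \frac{3297505}{163}$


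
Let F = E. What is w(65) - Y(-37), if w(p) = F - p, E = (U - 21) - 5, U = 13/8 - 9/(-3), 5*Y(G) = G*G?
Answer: -14407/40 ≈ -360.17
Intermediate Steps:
Y(G) = G²/5 (Y(G) = (G*G)/5 = G²/5)
U = 37/8 (U = 13*(⅛) - 9*(-⅓) = 13/8 + 3 = 37/8 ≈ 4.6250)
E = -171/8 (E = (37/8 - 21) - 5 = -131/8 - 5 = -171/8 ≈ -21.375)
F = -171/8 ≈ -21.375
w(p) = -171/8 - p
w(65) - Y(-37) = (-171/8 - 1*65) - (-37)²/5 = (-171/8 - 65) - 1369/5 = -691/8 - 1*1369/5 = -691/8 - 1369/5 = -14407/40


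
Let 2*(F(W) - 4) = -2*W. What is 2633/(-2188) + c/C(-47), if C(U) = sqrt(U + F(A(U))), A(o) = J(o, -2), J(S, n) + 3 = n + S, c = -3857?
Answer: -8447015/6564 ≈ -1286.9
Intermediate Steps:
J(S, n) = -3 + S + n (J(S, n) = -3 + (n + S) = -3 + (S + n) = -3 + S + n)
A(o) = -5 + o (A(o) = -3 + o - 2 = -5 + o)
F(W) = 4 - W (F(W) = 4 + (-2*W)/2 = 4 - W)
C(U) = 3 (C(U) = sqrt(U + (4 - (-5 + U))) = sqrt(U + (4 + (5 - U))) = sqrt(U + (9 - U)) = sqrt(9) = 3)
2633/(-2188) + c/C(-47) = 2633/(-2188) - 3857/3 = 2633*(-1/2188) - 3857*1/3 = -2633/2188 - 3857/3 = -8447015/6564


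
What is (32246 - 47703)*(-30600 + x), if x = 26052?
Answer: 70298436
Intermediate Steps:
(32246 - 47703)*(-30600 + x) = (32246 - 47703)*(-30600 + 26052) = -15457*(-4548) = 70298436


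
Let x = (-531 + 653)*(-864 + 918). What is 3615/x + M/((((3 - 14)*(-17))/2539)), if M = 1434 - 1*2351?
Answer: -5112640213/410652 ≈ -12450.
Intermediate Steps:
M = -917 (M = 1434 - 2351 = -917)
x = 6588 (x = 122*54 = 6588)
3615/x + M/((((3 - 14)*(-17))/2539)) = 3615/6588 - 917*(-2539/(17*(3 - 14))) = 3615*(1/6588) - 917/(-11*(-17)*(1/2539)) = 1205/2196 - 917/(187*(1/2539)) = 1205/2196 - 917/187/2539 = 1205/2196 - 917*2539/187 = 1205/2196 - 2328263/187 = -5112640213/410652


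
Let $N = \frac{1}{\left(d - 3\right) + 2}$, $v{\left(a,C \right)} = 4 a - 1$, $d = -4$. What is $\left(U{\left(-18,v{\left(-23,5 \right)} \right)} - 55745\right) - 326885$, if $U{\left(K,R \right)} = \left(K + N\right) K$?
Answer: $- \frac{1911512}{5} \approx -3.823 \cdot 10^{5}$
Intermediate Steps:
$v{\left(a,C \right)} = -1 + 4 a$
$N = - \frac{1}{5}$ ($N = \frac{1}{\left(-4 - 3\right) + 2} = \frac{1}{-7 + 2} = \frac{1}{-5} = - \frac{1}{5} \approx -0.2$)
$U{\left(K,R \right)} = K \left(- \frac{1}{5} + K\right)$ ($U{\left(K,R \right)} = \left(K - \frac{1}{5}\right) K = \left(- \frac{1}{5} + K\right) K = K \left(- \frac{1}{5} + K\right)$)
$\left(U{\left(-18,v{\left(-23,5 \right)} \right)} - 55745\right) - 326885 = \left(- 18 \left(- \frac{1}{5} - 18\right) - 55745\right) - 326885 = \left(\left(-18\right) \left(- \frac{91}{5}\right) - 55745\right) - 326885 = \left(\frac{1638}{5} - 55745\right) - 326885 = - \frac{277087}{5} - 326885 = - \frac{1911512}{5}$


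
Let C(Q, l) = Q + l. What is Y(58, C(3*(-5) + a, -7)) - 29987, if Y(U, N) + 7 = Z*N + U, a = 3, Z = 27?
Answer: -30449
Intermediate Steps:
Y(U, N) = -7 + U + 27*N (Y(U, N) = -7 + (27*N + U) = -7 + (U + 27*N) = -7 + U + 27*N)
Y(58, C(3*(-5) + a, -7)) - 29987 = (-7 + 58 + 27*((3*(-5) + 3) - 7)) - 29987 = (-7 + 58 + 27*((-15 + 3) - 7)) - 29987 = (-7 + 58 + 27*(-12 - 7)) - 29987 = (-7 + 58 + 27*(-19)) - 29987 = (-7 + 58 - 513) - 29987 = -462 - 29987 = -30449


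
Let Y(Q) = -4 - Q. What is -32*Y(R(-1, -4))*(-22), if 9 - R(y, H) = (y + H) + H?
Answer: -15488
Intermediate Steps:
R(y, H) = 9 - y - 2*H (R(y, H) = 9 - ((y + H) + H) = 9 - ((H + y) + H) = 9 - (y + 2*H) = 9 + (-y - 2*H) = 9 - y - 2*H)
-32*Y(R(-1, -4))*(-22) = -32*(-4 - (9 - 1*(-1) - 2*(-4)))*(-22) = -32*(-4 - (9 + 1 + 8))*(-22) = -32*(-4 - 1*18)*(-22) = -32*(-4 - 18)*(-22) = -32*(-22)*(-22) = 704*(-22) = -15488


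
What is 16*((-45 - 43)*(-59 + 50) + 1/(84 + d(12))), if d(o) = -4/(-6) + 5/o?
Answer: 12938304/1021 ≈ 12672.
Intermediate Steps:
d(o) = 2/3 + 5/o (d(o) = -4*(-1/6) + 5/o = 2/3 + 5/o)
16*((-45 - 43)*(-59 + 50) + 1/(84 + d(12))) = 16*((-45 - 43)*(-59 + 50) + 1/(84 + (2/3 + 5/12))) = 16*(-88*(-9) + 1/(84 + (2/3 + 5*(1/12)))) = 16*(792 + 1/(84 + (2/3 + 5/12))) = 16*(792 + 1/(84 + 13/12)) = 16*(792 + 1/(1021/12)) = 16*(792 + 12/1021) = 16*(808644/1021) = 12938304/1021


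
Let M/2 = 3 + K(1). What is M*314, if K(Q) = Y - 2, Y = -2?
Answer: -628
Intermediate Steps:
K(Q) = -4 (K(Q) = -2 - 2 = -4)
M = -2 (M = 2*(3 - 4) = 2*(-1) = -2)
M*314 = -2*314 = -628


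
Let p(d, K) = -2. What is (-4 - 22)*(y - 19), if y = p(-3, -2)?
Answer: 546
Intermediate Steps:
y = -2
(-4 - 22)*(y - 19) = (-4 - 22)*(-2 - 19) = -26*(-21) = 546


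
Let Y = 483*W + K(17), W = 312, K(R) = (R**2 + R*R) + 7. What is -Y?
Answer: -151281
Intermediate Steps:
K(R) = 7 + 2*R**2 (K(R) = (R**2 + R**2) + 7 = 2*R**2 + 7 = 7 + 2*R**2)
Y = 151281 (Y = 483*312 + (7 + 2*17**2) = 150696 + (7 + 2*289) = 150696 + (7 + 578) = 150696 + 585 = 151281)
-Y = -1*151281 = -151281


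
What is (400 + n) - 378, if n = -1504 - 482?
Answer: -1964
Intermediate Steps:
n = -1986
(400 + n) - 378 = (400 - 1986) - 378 = -1586 - 378 = -1964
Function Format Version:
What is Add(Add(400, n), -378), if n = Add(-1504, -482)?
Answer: -1964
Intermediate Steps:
n = -1986
Add(Add(400, n), -378) = Add(Add(400, -1986), -378) = Add(-1586, -378) = -1964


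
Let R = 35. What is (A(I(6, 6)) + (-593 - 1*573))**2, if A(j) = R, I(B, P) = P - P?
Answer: 1279161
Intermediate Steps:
I(B, P) = 0
A(j) = 35
(A(I(6, 6)) + (-593 - 1*573))**2 = (35 + (-593 - 1*573))**2 = (35 + (-593 - 573))**2 = (35 - 1166)**2 = (-1131)**2 = 1279161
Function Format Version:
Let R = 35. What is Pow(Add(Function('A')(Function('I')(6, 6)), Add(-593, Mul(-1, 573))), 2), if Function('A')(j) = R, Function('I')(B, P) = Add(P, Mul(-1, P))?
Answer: 1279161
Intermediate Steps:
Function('I')(B, P) = 0
Function('A')(j) = 35
Pow(Add(Function('A')(Function('I')(6, 6)), Add(-593, Mul(-1, 573))), 2) = Pow(Add(35, Add(-593, Mul(-1, 573))), 2) = Pow(Add(35, Add(-593, -573)), 2) = Pow(Add(35, -1166), 2) = Pow(-1131, 2) = 1279161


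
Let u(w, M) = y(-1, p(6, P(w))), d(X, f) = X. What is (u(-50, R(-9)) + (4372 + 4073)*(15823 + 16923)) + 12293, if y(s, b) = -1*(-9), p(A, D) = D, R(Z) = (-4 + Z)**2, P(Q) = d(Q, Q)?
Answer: 276552272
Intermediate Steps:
P(Q) = Q
y(s, b) = 9
u(w, M) = 9
(u(-50, R(-9)) + (4372 + 4073)*(15823 + 16923)) + 12293 = (9 + (4372 + 4073)*(15823 + 16923)) + 12293 = (9 + 8445*32746) + 12293 = (9 + 276539970) + 12293 = 276539979 + 12293 = 276552272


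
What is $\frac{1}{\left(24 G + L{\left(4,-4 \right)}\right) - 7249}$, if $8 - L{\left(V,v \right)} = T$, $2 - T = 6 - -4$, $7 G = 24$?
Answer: $- \frac{7}{50055} \approx -0.00013985$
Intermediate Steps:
$G = \frac{24}{7}$ ($G = \frac{1}{7} \cdot 24 = \frac{24}{7} \approx 3.4286$)
$T = -8$ ($T = 2 - \left(6 - -4\right) = 2 - \left(6 + 4\right) = 2 - 10 = -8$)
$L{\left(V,v \right)} = 16$ ($L{\left(V,v \right)} = 8 - -8 = 8 + 8 = 16$)
$\frac{1}{\left(24 G + L{\left(4,-4 \right)}\right) - 7249} = \frac{1}{\left(24 \cdot \frac{24}{7} + 16\right) - 7249} = \frac{1}{\left(\frac{576}{7} + 16\right) - 7249} = \frac{1}{\frac{688}{7} - 7249} = \frac{1}{- \frac{50055}{7}} = - \frac{7}{50055}$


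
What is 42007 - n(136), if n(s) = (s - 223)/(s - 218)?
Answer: 3444487/82 ≈ 42006.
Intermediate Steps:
n(s) = (-223 + s)/(-218 + s)
42007 - n(136) = 42007 - (-223 + 136)/(-218 + 136) = 42007 - (-87)/(-82) = 42007 - (-1)*(-87)/82 = 42007 - 1*87/82 = 42007 - 87/82 = 3444487/82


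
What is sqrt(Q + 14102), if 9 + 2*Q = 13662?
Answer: sqrt(83714)/2 ≈ 144.67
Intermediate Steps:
Q = 13653/2 (Q = -9/2 + (1/2)*13662 = -9/2 + 6831 = 13653/2 ≈ 6826.5)
sqrt(Q + 14102) = sqrt(13653/2 + 14102) = sqrt(41857/2) = sqrt(83714)/2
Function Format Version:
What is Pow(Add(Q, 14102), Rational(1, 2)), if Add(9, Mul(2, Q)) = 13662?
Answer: Mul(Rational(1, 2), Pow(83714, Rational(1, 2))) ≈ 144.67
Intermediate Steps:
Q = Rational(13653, 2) (Q = Add(Rational(-9, 2), Mul(Rational(1, 2), 13662)) = Add(Rational(-9, 2), 6831) = Rational(13653, 2) ≈ 6826.5)
Pow(Add(Q, 14102), Rational(1, 2)) = Pow(Add(Rational(13653, 2), 14102), Rational(1, 2)) = Pow(Rational(41857, 2), Rational(1, 2)) = Mul(Rational(1, 2), Pow(83714, Rational(1, 2)))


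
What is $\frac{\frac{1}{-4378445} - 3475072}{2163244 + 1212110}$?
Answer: $- \frac{5071803874347}{4926267281510} \approx -1.0295$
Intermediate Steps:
$\frac{\frac{1}{-4378445} - 3475072}{2163244 + 1212110} = \frac{- \frac{1}{4378445} - 3475072}{3375354} = \left(- \frac{15215411623041}{4378445}\right) \frac{1}{3375354} = - \frac{5071803874347}{4926267281510}$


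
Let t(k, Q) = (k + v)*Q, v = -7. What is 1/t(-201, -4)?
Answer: 1/832 ≈ 0.0012019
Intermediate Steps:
t(k, Q) = Q*(-7 + k) (t(k, Q) = (k - 7)*Q = (-7 + k)*Q = Q*(-7 + k))
1/t(-201, -4) = 1/(-4*(-7 - 201)) = 1/(-4*(-208)) = 1/832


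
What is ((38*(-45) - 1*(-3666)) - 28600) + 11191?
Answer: -15453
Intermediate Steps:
((38*(-45) - 1*(-3666)) - 28600) + 11191 = ((-1710 + 3666) - 28600) + 11191 = (1956 - 28600) + 11191 = -26644 + 11191 = -15453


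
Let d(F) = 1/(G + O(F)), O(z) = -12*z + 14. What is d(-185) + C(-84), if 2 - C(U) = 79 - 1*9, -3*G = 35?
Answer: -453353/6667 ≈ -68.000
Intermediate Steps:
G = -35/3 (G = -⅓*35 = -35/3 ≈ -11.667)
O(z) = 14 - 12*z
C(U) = -68 (C(U) = 2 - (79 - 1*9) = 2 - (79 - 9) = 2 - 1*70 = 2 - 70 = -68)
d(F) = 1/(7/3 - 12*F) (d(F) = 1/(-35/3 + (14 - 12*F)) = 1/(7/3 - 12*F))
d(-185) + C(-84) = -3/(-7 + 36*(-185)) - 68 = -3/(-7 - 6660) - 68 = -3/(-6667) - 68 = -3*(-1/6667) - 68 = 3/6667 - 68 = -453353/6667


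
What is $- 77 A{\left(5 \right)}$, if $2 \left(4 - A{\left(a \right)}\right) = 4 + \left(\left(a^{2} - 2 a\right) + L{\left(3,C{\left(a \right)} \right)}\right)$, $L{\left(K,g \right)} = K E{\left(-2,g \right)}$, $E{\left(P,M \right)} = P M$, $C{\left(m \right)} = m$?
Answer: $- \frac{1463}{2} \approx -731.5$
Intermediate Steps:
$E{\left(P,M \right)} = M P$
$L{\left(K,g \right)} = - 2 K g$ ($L{\left(K,g \right)} = K g \left(-2\right) = K \left(- 2 g\right) = - 2 K g$)
$A{\left(a \right)} = 2 + 4 a - \frac{a^{2}}{2}$ ($A{\left(a \right)} = 4 - \frac{4 + \left(\left(a^{2} - 2 a\right) - 6 a\right)}{2} = 4 - \frac{4 - \left(- a^{2} + 8 a\right)}{2} = 4 - \frac{4 + \left(a^{2} - 8 a\right)}{2} = 4 - \frac{4 + a^{2} - 8 a}{2} = 4 - \left(2 + \frac{a^{2}}{2} - 4 a\right) = 2 + 4 a - \frac{a^{2}}{2}$)
$- 77 A{\left(5 \right)} = - 77 \left(2 + 4 \cdot 5 - \frac{5^{2}}{2}\right) = - 77 \left(2 + 20 - \frac{25}{2}\right) = \left(-77\right) \frac{19}{2} = - \frac{1463}{2}$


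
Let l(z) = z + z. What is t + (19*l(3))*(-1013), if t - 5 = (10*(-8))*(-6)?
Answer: -114997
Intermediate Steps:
l(z) = 2*z
t = 485 (t = 5 + (10*(-8))*(-6) = 5 - 80*(-6) = 5 + 480 = 485)
t + (19*l(3))*(-1013) = 485 + (19*(2*3))*(-1013) = 485 + (19*6)*(-1013) = 485 + 114*(-1013) = 485 - 115482 = -114997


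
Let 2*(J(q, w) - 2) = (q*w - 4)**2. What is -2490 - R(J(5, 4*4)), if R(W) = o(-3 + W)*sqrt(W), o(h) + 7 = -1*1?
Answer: -2490 + 136*sqrt(10) ≈ -2059.9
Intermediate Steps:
J(q, w) = 2 + (-4 + q*w)**2/2 (J(q, w) = 2 + (q*w - 4)**2/2 = 2 + (-4 + q*w)**2/2)
o(h) = -8 (o(h) = -7 - 1*1 = -7 - 1 = -8)
R(W) = -8*sqrt(W)
-2490 - R(J(5, 4*4)) = -2490 - (-8)*sqrt(2 + (-4 + 5*(4*4))**2/2) = -2490 - (-8)*sqrt(2 + (-4 + 5*16)**2/2) = -2490 - (-8)*sqrt(2 + (-4 + 80)**2/2) = -2490 - (-8)*sqrt(2 + (1/2)*76**2) = -2490 - (-8)*sqrt(2 + (1/2)*5776) = -2490 - (-8)*sqrt(2 + 2888) = -2490 - (-8)*sqrt(2890) = -2490 - (-8)*17*sqrt(10) = -2490 - (-136)*sqrt(10) = -2490 + 136*sqrt(10)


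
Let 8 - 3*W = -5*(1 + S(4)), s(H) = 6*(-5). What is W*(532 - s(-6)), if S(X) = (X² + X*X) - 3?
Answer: 88796/3 ≈ 29599.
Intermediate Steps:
s(H) = -30
S(X) = -3 + 2*X² (S(X) = (X² + X²) - 3 = 2*X² - 3 = -3 + 2*X²)
W = 158/3 (W = 8/3 - (-5)*(1 + (-3 + 2*4²))/3 = 8/3 - (-5)*(1 + (-3 + 2*16))/3 = 8/3 - (-5)*(1 + (-3 + 32))/3 = 8/3 - (-5)*(1 + 29)/3 = 8/3 - (-5)*30/3 = 8/3 - ⅓*(-150) = 8/3 + 50 = 158/3 ≈ 52.667)
W*(532 - s(-6)) = 158*(532 - 1*(-30))/3 = 158*(532 + 30)/3 = (158/3)*562 = 88796/3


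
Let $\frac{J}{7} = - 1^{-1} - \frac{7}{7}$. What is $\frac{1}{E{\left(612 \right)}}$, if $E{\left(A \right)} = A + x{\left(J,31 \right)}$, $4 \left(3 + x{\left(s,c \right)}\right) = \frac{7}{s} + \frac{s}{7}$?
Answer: $\frac{8}{4867} \approx 0.0016437$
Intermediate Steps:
$J = -14$ ($J = 7 \left(- 1^{-1} - \frac{7}{7}\right) = 7 \left(\left(-1\right) 1 - 1\right) = 7 \left(-1 - 1\right) = 7 \left(-2\right) = -14$)
$x{\left(s,c \right)} = -3 + \frac{s}{28} + \frac{7}{4 s}$ ($x{\left(s,c \right)} = -3 + \frac{\frac{7}{s} + \frac{s}{7}}{4} = -3 + \left(\frac{s}{28} + \frac{7}{4 s}\right) = -3 + \frac{s}{28} + \frac{7}{4 s}$)
$E{\left(A \right)} = - \frac{29}{8} + A$ ($E{\left(A \right)} = A + \frac{49 - 14 \left(-84 - 14\right)}{28 \left(-14\right)} = A + \frac{1}{28} \left(- \frac{1}{14}\right) \left(49 - -1372\right) = A + \frac{1}{28} \left(- \frac{1}{14}\right) \left(49 + 1372\right) = A + \frac{1}{28} \left(- \frac{1}{14}\right) 1421 = A - \frac{29}{8} = - \frac{29}{8} + A$)
$\frac{1}{E{\left(612 \right)}} = \frac{1}{- \frac{29}{8} + 612} = \frac{1}{\frac{4867}{8}} = \frac{8}{4867}$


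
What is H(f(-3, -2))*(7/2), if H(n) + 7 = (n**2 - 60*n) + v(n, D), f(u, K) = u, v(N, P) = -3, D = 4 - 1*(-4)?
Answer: 1253/2 ≈ 626.50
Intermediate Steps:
D = 8 (D = 4 + 4 = 8)
H(n) = -10 + n**2 - 60*n (H(n) = -7 + ((n**2 - 60*n) - 3) = -7 + (-3 + n**2 - 60*n) = -10 + n**2 - 60*n)
H(f(-3, -2))*(7/2) = (-10 + (-3)**2 - 60*(-3))*(7/2) = (-10 + 9 + 180)*(7*(1/2)) = 179*(7/2) = 1253/2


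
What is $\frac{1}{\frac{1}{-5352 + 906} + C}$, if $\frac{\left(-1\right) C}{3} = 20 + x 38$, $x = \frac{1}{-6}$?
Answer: $- \frac{4446}{182287} \approx -0.02439$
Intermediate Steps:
$x = - \frac{1}{6} \approx -0.16667$
$C = -41$ ($C = - 3 \left(20 - \frac{19}{3}\right) = \left(-3\right) \frac{41}{3} = -41$)
$\frac{1}{\frac{1}{-5352 + 906} + C} = \frac{1}{\frac{1}{-5352 + 906} - 41} = \frac{1}{\frac{1}{-4446} - 41} = \frac{1}{- \frac{1}{4446} - 41} = \frac{1}{- \frac{182287}{4446}} = - \frac{4446}{182287}$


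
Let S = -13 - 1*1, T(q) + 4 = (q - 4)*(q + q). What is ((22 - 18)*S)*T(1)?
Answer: 560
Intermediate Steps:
T(q) = -4 + 2*q*(-4 + q) (T(q) = -4 + (q - 4)*(q + q) = -4 + (-4 + q)*(2*q) = -4 + 2*q*(-4 + q))
S = -14 (S = -13 - 1 = -14)
((22 - 18)*S)*T(1) = ((22 - 18)*(-14))*(-4 - 8*1 + 2*1²) = (4*(-14))*(-4 - 8 + 2*1) = -56*(-4 - 8 + 2) = -56*(-10) = 560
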